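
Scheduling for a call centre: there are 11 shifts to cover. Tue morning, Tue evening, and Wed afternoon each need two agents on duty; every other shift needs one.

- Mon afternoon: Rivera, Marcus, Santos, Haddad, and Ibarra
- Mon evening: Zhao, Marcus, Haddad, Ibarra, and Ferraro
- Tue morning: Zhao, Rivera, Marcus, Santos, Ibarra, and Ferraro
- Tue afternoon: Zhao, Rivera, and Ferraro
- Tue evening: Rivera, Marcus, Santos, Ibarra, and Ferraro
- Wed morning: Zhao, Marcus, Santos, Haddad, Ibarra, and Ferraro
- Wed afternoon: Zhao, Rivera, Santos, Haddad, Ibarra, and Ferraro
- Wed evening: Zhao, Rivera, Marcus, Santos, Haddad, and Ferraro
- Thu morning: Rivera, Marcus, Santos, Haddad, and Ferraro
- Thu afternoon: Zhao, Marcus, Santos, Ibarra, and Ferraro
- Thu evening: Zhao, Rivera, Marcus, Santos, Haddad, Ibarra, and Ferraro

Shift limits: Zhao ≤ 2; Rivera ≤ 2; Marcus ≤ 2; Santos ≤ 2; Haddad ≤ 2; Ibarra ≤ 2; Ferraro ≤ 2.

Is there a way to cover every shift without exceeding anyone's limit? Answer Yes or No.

One valid schedule: Mon afternoon→Rivera, Mon evening→Zhao, Tue morning→Ibarra+Ferraro, Tue afternoon→Zhao, Tue evening→Santos+Ibarra, Wed morning→Marcus, Wed afternoon→Haddad+Ferraro, Wed evening→Santos, Thu morning→Rivera, Thu afternoon→Marcus, Thu evening→Haddad.
Loads: Zhao 2/2, Rivera 2/2, Marcus 2/2, Santos 2/2, Haddad 2/2, Ibarra 2/2, Ferraro 2/2 — all within limits.

Yes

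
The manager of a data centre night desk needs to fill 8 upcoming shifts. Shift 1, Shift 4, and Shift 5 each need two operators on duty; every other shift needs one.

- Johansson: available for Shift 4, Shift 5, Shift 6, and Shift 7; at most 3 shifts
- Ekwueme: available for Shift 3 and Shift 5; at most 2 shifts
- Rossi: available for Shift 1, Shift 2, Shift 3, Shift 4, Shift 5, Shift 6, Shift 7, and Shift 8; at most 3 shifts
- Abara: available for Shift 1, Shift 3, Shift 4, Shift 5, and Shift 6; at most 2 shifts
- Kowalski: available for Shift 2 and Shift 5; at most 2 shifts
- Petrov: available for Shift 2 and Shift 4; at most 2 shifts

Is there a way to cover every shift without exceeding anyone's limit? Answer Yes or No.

Yes

Shift 1 can only be covered by Rossi and Abara, so that assignment is forced.
Shift 8 can only be covered by Rossi, so that assignment is forced.
One valid schedule: Shift 1→Rossi+Abara, Shift 2→Rossi, Shift 3→Ekwueme, Shift 4→Johansson+Abara, Shift 5→Ekwueme+Kowalski, Shift 6→Johansson, Shift 7→Johansson, Shift 8→Rossi.
Loads: Johansson 3/3, Ekwueme 2/2, Rossi 3/3, Abara 2/2, Kowalski 1/2, Petrov 0/2 — all within limits.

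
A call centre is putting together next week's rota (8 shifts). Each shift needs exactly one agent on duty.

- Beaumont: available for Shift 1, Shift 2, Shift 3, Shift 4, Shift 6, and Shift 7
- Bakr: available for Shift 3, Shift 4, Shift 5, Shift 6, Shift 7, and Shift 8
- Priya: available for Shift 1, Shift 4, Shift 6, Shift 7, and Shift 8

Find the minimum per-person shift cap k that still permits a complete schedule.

3

With 3 agents and 8 worker-slots to fill, someone must work at least ⌈8/3⌉ = 3 shifts, so k ≥ 3.
k = 3 works: Shift 1→Beaumont, Shift 2→Beaumont, Shift 3→Beaumont, Shift 4→Bakr, Shift 5→Bakr, Shift 6→Priya, Shift 7→Priya, Shift 8→Bakr.
Loads: Beaumont 3, Bakr 3, Priya 2 — all ≤ 3.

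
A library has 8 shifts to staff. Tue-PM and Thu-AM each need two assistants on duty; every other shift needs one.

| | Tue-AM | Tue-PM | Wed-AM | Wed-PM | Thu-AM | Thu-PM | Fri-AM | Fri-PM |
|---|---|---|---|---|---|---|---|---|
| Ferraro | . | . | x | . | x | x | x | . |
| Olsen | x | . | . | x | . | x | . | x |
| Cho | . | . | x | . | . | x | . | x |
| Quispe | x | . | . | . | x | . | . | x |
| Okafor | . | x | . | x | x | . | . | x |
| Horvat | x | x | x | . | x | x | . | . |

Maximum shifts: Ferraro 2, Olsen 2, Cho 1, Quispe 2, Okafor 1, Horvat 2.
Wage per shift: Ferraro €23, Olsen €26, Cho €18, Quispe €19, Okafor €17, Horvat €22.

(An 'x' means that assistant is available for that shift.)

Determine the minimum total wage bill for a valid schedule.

Tue-PM can only be covered by Okafor and Horvat, so that assignment is forced.
Fri-AM can only be covered by Ferraro, so that assignment is forced.
Picking the cheapest available assistant for each shift independently would cost €187, but that ignores the shift limits.
An optimal schedule: Tue-AM→Olsen, Tue-PM→Okafor+Horvat, Wed-AM→Ferraro, Wed-PM→Olsen, Thu-AM→Quispe+Horvat, Thu-PM→Cho, Fri-AM→Ferraro, Fri-PM→Quispe.
Total: 26 + 17 + 22 + 23 + 26 + 19 + 22 + 18 + 23 + 19 = €215.

€215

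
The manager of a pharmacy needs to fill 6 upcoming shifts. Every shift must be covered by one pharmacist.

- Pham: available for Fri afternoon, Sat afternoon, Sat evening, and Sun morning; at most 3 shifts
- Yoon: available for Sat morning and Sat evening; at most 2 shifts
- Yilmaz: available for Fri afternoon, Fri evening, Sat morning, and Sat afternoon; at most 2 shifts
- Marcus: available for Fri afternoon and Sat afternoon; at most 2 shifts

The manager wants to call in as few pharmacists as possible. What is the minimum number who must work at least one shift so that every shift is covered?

3

6 slots to fill and no one can take more than 3, so at least ⌈6/3⌉ = 2 pharmacists are needed.
Any 2 pharmacists together have capacity at most 3+2 = 5 < 6 slots, so 2 can never suffice.
Pham, Yoon, and Yilmaz alone can cover everything: Fri afternoon→Pham, Fri evening→Yilmaz, Sat morning→Yoon, Sat afternoon→Pham, Sat evening→Yoon, Sun morning→Pham.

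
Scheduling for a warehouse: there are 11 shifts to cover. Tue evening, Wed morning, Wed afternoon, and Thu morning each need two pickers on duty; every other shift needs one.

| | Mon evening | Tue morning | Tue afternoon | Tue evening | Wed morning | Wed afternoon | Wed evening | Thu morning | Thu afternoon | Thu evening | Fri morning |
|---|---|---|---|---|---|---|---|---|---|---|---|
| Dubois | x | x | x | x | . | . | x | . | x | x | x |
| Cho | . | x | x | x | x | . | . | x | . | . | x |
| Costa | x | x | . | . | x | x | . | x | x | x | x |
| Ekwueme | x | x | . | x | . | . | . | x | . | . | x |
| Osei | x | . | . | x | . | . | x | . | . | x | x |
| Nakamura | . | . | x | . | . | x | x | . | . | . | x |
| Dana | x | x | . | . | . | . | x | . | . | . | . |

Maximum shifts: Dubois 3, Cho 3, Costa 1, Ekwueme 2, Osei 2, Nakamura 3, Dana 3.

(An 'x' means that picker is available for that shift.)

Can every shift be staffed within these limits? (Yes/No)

Total capacity is 17 and 15 slots are needed, so capacity alone doesn't rule it out.
Shifts {Wed morning, Wed afternoon} need 4 worker-slots in total, but the pickers available for any of those shifts (Cho, Costa, and Nakamura) can supply at most 3 among them. So no valid schedule exists.

No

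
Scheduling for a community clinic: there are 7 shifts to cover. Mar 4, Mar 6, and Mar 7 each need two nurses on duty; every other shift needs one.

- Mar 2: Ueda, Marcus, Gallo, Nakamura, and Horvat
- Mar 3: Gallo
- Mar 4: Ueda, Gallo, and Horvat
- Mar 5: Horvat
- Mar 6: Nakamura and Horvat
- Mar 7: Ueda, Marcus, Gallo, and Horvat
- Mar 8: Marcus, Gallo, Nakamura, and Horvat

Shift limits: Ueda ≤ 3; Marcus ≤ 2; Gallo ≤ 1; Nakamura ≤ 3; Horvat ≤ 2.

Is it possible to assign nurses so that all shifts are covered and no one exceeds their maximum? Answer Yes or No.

No

Total capacity is 11 and 10 slots are needed, so capacity alone doesn't rule it out.
Shifts {Mar 3, Mar 4, Mar 5, Mar 6} need 6 worker-slots in total, but the nurses available for any of those shifts (Ueda, Gallo, Nakamura, and Horvat) can supply at most 5 among them. So no valid schedule exists.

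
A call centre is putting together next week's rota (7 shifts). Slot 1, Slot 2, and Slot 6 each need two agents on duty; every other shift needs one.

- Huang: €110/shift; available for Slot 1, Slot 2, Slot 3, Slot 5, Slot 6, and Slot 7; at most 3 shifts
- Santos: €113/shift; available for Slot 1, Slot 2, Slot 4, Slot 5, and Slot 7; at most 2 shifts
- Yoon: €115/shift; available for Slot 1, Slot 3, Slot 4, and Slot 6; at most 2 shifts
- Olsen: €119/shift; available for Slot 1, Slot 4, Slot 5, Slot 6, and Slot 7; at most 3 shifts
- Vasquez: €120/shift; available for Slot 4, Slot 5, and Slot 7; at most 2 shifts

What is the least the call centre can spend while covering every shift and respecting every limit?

€1143

Slot 2 can only be covered by Huang and Santos, so that assignment is forced.
Picking the cheapest available agent for each shift independently would cost €1114, but that ignores the shift limits.
An optimal schedule: Slot 1→Yoon+Olsen, Slot 2→Huang+Santos, Slot 3→Huang, Slot 4→Santos, Slot 5→Olsen, Slot 6→Huang+Yoon, Slot 7→Olsen.
Total: 115 + 119 + 110 + 113 + 110 + 113 + 119 + 110 + 115 + 119 = €1143.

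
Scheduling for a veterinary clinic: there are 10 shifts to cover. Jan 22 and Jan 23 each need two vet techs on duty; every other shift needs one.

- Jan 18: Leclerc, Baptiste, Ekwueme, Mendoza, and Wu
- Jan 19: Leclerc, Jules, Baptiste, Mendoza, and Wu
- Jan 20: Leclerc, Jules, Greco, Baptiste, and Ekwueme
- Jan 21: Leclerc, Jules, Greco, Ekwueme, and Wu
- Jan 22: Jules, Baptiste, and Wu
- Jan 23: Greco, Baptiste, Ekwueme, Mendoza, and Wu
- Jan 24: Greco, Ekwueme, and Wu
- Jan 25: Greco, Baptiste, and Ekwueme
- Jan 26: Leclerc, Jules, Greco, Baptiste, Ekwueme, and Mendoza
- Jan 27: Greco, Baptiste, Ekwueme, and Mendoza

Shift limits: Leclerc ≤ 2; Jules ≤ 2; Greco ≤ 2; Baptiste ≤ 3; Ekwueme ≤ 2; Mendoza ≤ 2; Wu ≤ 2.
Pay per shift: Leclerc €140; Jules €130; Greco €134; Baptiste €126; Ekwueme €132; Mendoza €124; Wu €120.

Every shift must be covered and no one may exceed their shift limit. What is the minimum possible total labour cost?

€1524

Picking the cheapest available vet tech for each shift independently would cost €1470, but that ignores the shift limits.
An optimal schedule: Jan 18→Mendoza, Jan 19→Baptiste, Jan 20→Jules, Jan 21→Jules, Jan 22→Wu+Baptiste, Jan 23→Ekwueme+Greco, Jan 24→Wu, Jan 25→Baptiste, Jan 26→Ekwueme, Jan 27→Mendoza.
Total: 124 + 126 + 130 + 130 + 120 + 126 + 132 + 134 + 120 + 126 + 132 + 124 = €1524.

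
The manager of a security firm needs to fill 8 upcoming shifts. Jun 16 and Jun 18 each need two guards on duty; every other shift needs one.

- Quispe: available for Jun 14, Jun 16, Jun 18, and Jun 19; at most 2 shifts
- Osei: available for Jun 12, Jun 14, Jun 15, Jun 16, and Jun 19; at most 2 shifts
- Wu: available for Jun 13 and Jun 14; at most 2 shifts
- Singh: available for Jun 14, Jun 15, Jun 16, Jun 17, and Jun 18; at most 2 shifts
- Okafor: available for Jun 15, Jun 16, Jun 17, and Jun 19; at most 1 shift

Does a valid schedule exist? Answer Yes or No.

Total capacity is 2+2+2+2+1 = 9 but 10 worker-slots are needed — infeasible.

No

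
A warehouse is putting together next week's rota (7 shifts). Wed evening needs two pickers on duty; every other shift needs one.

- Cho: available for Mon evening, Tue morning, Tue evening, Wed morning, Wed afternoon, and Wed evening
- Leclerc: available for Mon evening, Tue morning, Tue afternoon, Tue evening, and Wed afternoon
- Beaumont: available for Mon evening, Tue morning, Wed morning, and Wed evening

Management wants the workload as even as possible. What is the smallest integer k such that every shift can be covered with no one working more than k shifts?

3

With 3 pickers and 8 worker-slots to fill, someone must work at least ⌈8/3⌉ = 3 shifts, so k ≥ 3.
k = 3 works: Mon evening→Leclerc, Tue morning→Beaumont, Tue afternoon→Leclerc, Tue evening→Cho, Wed morning→Cho, Wed afternoon→Leclerc, Wed evening→Cho+Beaumont.
Loads: Cho 3, Leclerc 3, Beaumont 2 — all ≤ 3.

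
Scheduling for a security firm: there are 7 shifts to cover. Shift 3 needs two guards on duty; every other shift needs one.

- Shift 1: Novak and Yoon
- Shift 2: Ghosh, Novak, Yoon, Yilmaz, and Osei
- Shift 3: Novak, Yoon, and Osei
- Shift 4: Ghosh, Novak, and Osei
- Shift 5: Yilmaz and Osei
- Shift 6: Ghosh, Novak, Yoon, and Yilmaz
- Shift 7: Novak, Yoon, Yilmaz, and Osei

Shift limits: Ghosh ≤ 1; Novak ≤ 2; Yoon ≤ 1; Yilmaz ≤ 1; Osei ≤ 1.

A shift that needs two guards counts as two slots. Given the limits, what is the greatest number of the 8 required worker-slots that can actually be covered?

Total capacity across all guards is 1+2+1+1+1 = 6, and 8 slots are needed, so at most 6 can be filled.
An assignment achieving 6: Shift 1→Novak, Shift 3→Novak+Yoon, Shift 4→Ghosh, Shift 5→Yilmaz, Shift 7→Osei.
Loads: Ghosh 1/1, Novak 2/2, Yoon 1/1, Yilmaz 1/1, Osei 1/1.

6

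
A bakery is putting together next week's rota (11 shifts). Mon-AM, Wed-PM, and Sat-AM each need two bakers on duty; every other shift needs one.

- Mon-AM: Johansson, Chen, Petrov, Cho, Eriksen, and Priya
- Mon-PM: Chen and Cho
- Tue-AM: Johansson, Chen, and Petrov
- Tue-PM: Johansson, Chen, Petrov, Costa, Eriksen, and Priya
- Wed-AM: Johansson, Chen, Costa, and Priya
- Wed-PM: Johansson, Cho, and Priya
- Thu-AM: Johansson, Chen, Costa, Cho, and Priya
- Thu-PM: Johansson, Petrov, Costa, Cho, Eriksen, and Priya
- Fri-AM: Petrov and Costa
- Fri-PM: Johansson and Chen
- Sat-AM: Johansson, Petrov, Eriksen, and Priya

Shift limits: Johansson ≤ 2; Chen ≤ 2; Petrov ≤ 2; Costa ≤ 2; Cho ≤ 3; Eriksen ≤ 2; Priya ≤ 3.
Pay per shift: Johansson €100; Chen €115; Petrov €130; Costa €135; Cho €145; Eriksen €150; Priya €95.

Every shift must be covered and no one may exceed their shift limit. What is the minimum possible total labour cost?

€1680

Picking the cheapest available baker for each shift independently would cost €1410, but that ignores the shift limits.
An optimal schedule: Mon-AM→Chen+Cho, Mon-PM→Chen, Tue-AM→Johansson, Tue-PM→Costa, Wed-AM→Priya, Wed-PM→Priya+Cho, Thu-AM→Costa, Thu-PM→Cho, Fri-AM→Petrov, Fri-PM→Johansson, Sat-AM→Priya+Petrov.
Total: 115 + 145 + 115 + 100 + 135 + 95 + 95 + 145 + 135 + 145 + 130 + 100 + 95 + 130 = €1680.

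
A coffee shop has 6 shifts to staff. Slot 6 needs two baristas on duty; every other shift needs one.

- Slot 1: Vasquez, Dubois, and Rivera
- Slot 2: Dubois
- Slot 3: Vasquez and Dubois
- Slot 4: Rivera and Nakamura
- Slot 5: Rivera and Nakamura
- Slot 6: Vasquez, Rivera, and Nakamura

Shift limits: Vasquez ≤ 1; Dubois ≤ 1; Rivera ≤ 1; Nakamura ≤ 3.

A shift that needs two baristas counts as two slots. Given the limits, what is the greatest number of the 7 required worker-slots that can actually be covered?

Total capacity across all baristas is 1+1+1+3 = 6, and 7 slots are needed, so at most 6 can be filled.
An assignment achieving 6: Slot 1→Rivera, Slot 2→Dubois, Slot 3→Vasquez, Slot 4→Nakamura, Slot 5→Nakamura, Slot 6→Nakamura.
Loads: Vasquez 1/1, Dubois 1/1, Rivera 1/1, Nakamura 3/3.

6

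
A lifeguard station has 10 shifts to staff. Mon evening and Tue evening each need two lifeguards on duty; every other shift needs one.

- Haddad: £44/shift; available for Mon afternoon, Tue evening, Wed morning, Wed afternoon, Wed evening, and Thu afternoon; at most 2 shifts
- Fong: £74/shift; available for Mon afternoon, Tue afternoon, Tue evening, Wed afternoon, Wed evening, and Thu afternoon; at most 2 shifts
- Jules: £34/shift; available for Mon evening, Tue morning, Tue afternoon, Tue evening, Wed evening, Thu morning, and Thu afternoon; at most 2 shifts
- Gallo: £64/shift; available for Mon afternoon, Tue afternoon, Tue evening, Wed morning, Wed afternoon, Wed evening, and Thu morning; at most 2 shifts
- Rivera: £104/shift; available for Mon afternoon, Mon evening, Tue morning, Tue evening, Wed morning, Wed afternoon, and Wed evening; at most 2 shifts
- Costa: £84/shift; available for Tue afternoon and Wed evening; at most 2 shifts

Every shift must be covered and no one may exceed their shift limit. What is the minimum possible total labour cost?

£808

Mon evening can only be covered by Jules and Rivera, so that assignment is forced.
Picking the cheapest available lifeguard for each shift independently would cost £518, but that ignores the shift limits.
An optimal schedule: Mon afternoon→Fong, Mon evening→Jules+Rivera, Tue morning→Jules, Tue afternoon→Costa, Tue evening→Gallo+Rivera, Wed morning→Haddad, Wed afternoon→Fong, Wed evening→Costa, Thu morning→Gallo, Thu afternoon→Haddad.
Total: 74 + 34 + 104 + 34 + 84 + 64 + 104 + 44 + 74 + 84 + 64 + 44 = £808.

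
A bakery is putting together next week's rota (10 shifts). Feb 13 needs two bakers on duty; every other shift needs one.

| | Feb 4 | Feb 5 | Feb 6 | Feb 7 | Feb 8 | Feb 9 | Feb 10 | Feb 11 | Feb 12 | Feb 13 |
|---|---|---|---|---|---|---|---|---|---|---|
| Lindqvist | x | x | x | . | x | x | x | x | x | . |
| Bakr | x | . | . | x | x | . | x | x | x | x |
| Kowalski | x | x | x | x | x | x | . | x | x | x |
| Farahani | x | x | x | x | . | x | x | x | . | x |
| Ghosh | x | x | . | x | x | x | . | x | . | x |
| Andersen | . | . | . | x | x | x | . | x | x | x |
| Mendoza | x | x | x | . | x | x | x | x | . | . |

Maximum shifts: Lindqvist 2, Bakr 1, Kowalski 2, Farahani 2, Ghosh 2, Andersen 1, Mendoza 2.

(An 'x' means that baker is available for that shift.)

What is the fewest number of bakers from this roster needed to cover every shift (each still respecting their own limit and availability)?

11 slots to fill and no one can take more than 2, so at least ⌈11/2⌉ = 6 bakers are needed.
Lindqvist, Bakr, Kowalski, Farahani, Ghosh, and Mendoza alone can cover everything: Feb 4→Mendoza, Feb 5→Kowalski, Feb 6→Lindqvist, Feb 7→Bakr, Feb 8→Kowalski, Feb 9→Ghosh, Feb 10→Farahani, Feb 11→Mendoza, Feb 12→Lindqvist, Feb 13→Farahani+Ghosh.

6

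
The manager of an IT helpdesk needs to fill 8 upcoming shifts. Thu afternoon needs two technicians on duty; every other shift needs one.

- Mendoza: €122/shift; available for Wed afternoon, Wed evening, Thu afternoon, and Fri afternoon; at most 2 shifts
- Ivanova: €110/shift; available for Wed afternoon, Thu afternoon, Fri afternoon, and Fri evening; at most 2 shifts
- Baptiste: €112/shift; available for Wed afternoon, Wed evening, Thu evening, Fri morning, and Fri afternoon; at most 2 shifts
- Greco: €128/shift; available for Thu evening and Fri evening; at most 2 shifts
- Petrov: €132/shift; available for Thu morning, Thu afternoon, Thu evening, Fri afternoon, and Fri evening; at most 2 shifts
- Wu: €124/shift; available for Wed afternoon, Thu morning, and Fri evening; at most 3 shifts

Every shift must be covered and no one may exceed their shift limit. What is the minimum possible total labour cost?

€1060

Fri morning can only be covered by Baptiste, so that assignment is forced.
Picking the cheapest available technician for each shift independently would cost €1022, but that ignores the shift limits.
An optimal schedule: Wed afternoon→Wu, Wed evening→Mendoza, Thu morning→Wu, Thu afternoon→Ivanova+Mendoza, Thu evening→Baptiste, Fri morning→Baptiste, Fri afternoon→Ivanova, Fri evening→Wu.
Total: 124 + 122 + 124 + 110 + 122 + 112 + 112 + 110 + 124 = €1060.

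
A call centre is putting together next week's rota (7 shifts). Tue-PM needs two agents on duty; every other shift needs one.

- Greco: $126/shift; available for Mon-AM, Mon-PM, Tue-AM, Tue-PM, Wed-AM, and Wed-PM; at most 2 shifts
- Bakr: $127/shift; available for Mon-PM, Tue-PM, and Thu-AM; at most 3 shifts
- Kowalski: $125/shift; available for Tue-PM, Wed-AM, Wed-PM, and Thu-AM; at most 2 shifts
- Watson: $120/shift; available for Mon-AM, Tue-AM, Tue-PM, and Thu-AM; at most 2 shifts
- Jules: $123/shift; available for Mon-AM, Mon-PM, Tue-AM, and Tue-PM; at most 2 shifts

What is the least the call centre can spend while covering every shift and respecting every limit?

$988

Picking the cheapest available agent for each shift independently would cost $976, but that ignores the shift limits.
An optimal schedule: Mon-AM→Watson, Mon-PM→Jules, Tue-AM→Greco, Tue-PM→Jules+Greco, Wed-AM→Kowalski, Wed-PM→Kowalski, Thu-AM→Watson.
Total: 120 + 123 + 126 + 123 + 126 + 125 + 125 + 120 = $988.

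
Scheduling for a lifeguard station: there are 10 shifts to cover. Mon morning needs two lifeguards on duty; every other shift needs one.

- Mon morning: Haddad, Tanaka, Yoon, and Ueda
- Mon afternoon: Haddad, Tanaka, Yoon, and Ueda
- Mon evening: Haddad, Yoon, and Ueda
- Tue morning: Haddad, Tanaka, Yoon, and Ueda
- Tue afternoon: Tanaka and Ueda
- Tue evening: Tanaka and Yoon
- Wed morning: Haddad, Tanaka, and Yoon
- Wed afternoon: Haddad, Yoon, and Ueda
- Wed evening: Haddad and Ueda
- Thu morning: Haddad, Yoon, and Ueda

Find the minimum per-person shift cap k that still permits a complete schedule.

With 4 lifeguards and 11 worker-slots to fill, someone must work at least ⌈11/4⌉ = 3 shifts, so k ≥ 3.
k = 3 works: Mon morning→Yoon+Ueda, Mon afternoon→Tanaka, Mon evening→Haddad, Tue morning→Ueda, Tue afternoon→Tanaka, Tue evening→Tanaka, Wed morning→Haddad, Wed afternoon→Yoon, Wed evening→Haddad, Thu morning→Yoon.
Loads: Haddad 3, Tanaka 3, Yoon 3, Ueda 2 — all ≤ 3.

3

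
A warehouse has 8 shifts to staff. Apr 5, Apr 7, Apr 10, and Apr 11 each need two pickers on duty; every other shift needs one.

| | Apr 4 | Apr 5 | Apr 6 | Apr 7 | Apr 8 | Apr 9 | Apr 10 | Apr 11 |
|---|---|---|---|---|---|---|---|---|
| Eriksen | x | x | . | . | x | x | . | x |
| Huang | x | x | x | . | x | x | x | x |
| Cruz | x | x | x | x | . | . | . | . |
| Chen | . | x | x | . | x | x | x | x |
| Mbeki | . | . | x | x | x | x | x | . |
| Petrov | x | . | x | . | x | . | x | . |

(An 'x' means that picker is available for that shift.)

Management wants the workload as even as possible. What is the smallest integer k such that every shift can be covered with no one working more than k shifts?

2

With 6 pickers and 12 worker-slots to fill, someone must work at least ⌈12/6⌉ = 2 shifts, so k ≥ 2.
k = 2 works: Apr 4→Eriksen, Apr 5→Cruz+Chen, Apr 6→Chen, Apr 7→Cruz+Mbeki, Apr 8→Petrov, Apr 9→Huang, Apr 10→Mbeki+Petrov, Apr 11→Eriksen+Huang.
Loads: Eriksen 2, Huang 2, Cruz 2, Chen 2, Mbeki 2, Petrov 2 — all ≤ 2.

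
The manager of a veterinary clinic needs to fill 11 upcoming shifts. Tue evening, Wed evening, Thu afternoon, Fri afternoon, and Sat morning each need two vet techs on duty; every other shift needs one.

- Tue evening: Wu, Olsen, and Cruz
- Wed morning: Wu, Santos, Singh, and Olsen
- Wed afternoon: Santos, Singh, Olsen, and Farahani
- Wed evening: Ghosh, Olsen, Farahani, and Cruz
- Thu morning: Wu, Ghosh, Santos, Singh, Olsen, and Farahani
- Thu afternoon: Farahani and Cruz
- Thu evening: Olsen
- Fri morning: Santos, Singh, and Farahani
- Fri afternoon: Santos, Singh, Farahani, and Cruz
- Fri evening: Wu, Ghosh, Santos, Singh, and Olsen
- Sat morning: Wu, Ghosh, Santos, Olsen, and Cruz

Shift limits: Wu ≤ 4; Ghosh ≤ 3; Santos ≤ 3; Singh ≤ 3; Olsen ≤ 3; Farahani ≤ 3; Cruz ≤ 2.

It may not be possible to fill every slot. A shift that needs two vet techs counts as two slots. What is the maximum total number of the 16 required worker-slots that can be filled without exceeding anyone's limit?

Total capacity across all vet techs is 4+3+3+3+3+3+2 = 21, and 16 slots are needed, so at most 16 can be filled.
An assignment achieving 16: Tue evening→Wu+Olsen, Wed morning→Wu, Wed afternoon→Santos, Wed evening→Ghosh+Olsen, Thu morning→Ghosh, Thu afternoon→Farahani+Cruz, Thu evening→Olsen, Fri morning→Santos, Fri afternoon→Santos+Singh, Fri evening→Wu, Sat morning→Wu+Ghosh.
Loads: Wu 4/4, Ghosh 3/3, Santos 3/3, Singh 1/3, Olsen 3/3, Farahani 1/3, Cruz 1/2.

16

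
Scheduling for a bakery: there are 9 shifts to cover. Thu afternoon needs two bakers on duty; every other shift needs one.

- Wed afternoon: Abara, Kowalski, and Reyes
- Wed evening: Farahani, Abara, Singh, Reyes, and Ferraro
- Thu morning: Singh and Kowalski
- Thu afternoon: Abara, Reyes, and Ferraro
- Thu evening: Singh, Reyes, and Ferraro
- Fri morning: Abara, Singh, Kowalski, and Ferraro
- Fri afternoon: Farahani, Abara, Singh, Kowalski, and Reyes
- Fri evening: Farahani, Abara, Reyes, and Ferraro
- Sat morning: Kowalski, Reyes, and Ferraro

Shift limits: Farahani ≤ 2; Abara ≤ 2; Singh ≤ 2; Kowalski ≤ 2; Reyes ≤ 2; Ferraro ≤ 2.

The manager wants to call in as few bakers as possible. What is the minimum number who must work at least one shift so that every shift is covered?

5

10 slots to fill and no one can take more than 2, so at least ⌈10/2⌉ = 5 bakers are needed.
Farahani, Abara, Singh, Kowalski, and Reyes alone can cover everything: Wed afternoon→Abara, Wed evening→Farahani, Thu morning→Singh, Thu afternoon→Abara+Reyes, Thu evening→Singh, Fri morning→Kowalski, Fri afternoon→Reyes, Fri evening→Farahani, Sat morning→Kowalski.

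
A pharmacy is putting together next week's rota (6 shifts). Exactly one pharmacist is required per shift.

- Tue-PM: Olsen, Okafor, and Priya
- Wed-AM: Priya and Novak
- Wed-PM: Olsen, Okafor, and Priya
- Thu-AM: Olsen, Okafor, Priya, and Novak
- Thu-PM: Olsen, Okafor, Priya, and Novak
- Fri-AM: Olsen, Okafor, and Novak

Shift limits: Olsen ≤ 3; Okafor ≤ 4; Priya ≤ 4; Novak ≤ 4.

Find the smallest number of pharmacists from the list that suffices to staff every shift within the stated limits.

2

6 slots to fill and no one can take more than 4, so at least ⌈6/4⌉ = 2 pharmacists are needed.
Olsen and Priya alone can cover everything: Tue-PM→Olsen, Wed-AM→Priya, Wed-PM→Olsen, Thu-AM→Priya, Thu-PM→Priya, Fri-AM→Olsen.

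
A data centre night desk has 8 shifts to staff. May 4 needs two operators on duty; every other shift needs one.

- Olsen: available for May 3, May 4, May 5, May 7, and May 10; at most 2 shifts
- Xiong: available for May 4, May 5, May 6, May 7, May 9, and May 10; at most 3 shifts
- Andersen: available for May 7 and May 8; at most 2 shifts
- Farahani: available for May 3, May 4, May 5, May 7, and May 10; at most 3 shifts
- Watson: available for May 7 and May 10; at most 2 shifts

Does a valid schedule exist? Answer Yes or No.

May 6 can only be covered by Xiong, so that assignment is forced.
May 8 can only be covered by Andersen, so that assignment is forced.
May 9 can only be covered by Xiong, so that assignment is forced.
One valid schedule: May 3→Olsen, May 4→Olsen+Xiong, May 5→Farahani, May 6→Xiong, May 7→Andersen, May 8→Andersen, May 9→Xiong, May 10→Farahani.
Loads: Olsen 2/2, Xiong 3/3, Andersen 2/2, Farahani 2/3, Watson 0/2 — all within limits.

Yes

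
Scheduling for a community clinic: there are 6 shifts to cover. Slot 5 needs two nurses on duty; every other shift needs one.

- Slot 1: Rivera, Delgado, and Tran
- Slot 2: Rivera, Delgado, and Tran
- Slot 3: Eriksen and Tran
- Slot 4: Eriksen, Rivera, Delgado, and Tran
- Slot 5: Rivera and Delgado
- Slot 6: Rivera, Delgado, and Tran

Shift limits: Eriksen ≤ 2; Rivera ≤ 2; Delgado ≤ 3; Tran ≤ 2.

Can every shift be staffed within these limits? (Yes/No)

Slot 5 can only be covered by Rivera and Delgado, so that assignment is forced.
One valid schedule: Slot 1→Rivera, Slot 2→Delgado, Slot 3→Eriksen, Slot 4→Eriksen, Slot 5→Rivera+Delgado, Slot 6→Delgado.
Loads: Eriksen 2/2, Rivera 2/2, Delgado 3/3, Tran 0/2 — all within limits.

Yes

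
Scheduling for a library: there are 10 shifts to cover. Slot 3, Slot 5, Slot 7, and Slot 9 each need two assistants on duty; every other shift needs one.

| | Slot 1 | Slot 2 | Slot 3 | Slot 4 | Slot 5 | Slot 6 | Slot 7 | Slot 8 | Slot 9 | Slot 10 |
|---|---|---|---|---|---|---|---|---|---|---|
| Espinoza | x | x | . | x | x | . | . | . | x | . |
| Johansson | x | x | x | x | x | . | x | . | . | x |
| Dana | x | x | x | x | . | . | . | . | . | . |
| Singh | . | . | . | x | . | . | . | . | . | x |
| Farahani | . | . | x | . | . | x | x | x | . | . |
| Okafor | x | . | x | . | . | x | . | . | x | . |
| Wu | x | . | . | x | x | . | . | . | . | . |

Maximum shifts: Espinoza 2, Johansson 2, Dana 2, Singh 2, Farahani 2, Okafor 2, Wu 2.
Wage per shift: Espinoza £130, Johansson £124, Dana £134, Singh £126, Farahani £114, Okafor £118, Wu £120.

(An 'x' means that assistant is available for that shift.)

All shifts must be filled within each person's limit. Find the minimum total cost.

Slot 7 can only be covered by Johansson and Farahani, so that assignment is forced.
Slot 8 can only be covered by Farahani, so that assignment is forced.
Slot 9 can only be covered by Espinoza and Okafor, so that assignment is forced.
Picking the cheapest available assistant for each shift independently would cost £1676, but that ignores the shift limits.
An optimal schedule: Slot 1→Wu, Slot 2→Dana, Slot 3→Johansson+Dana, Slot 4→Singh, Slot 5→Espinoza+Wu, Slot 6→Okafor, Slot 7→Johansson+Farahani, Slot 8→Farahani, Slot 9→Espinoza+Okafor, Slot 10→Singh.
Total: 120 + 134 + 124 + 134 + 126 + 130 + 120 + 118 + 124 + 114 + 114 + 130 + 118 + 126 = £1732.

£1732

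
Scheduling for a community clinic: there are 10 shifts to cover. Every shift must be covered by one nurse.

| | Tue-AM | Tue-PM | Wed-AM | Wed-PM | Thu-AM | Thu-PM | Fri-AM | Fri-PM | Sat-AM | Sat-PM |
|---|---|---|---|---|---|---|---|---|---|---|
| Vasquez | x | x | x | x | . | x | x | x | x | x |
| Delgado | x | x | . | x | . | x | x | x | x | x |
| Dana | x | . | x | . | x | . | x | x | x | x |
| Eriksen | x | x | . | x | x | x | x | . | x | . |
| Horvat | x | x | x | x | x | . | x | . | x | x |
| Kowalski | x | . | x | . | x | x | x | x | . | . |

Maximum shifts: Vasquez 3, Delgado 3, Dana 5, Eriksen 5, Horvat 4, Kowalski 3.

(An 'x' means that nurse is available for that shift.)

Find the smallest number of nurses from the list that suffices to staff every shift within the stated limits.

2

10 slots to fill and no one can take more than 5, so at least ⌈10/5⌉ = 2 nurses are needed.
Dana and Eriksen alone can cover everything: Tue-AM→Dana, Tue-PM→Eriksen, Wed-AM→Dana, Wed-PM→Eriksen, Thu-AM→Dana, Thu-PM→Eriksen, Fri-AM→Eriksen, Fri-PM→Dana, Sat-AM→Eriksen, Sat-PM→Dana.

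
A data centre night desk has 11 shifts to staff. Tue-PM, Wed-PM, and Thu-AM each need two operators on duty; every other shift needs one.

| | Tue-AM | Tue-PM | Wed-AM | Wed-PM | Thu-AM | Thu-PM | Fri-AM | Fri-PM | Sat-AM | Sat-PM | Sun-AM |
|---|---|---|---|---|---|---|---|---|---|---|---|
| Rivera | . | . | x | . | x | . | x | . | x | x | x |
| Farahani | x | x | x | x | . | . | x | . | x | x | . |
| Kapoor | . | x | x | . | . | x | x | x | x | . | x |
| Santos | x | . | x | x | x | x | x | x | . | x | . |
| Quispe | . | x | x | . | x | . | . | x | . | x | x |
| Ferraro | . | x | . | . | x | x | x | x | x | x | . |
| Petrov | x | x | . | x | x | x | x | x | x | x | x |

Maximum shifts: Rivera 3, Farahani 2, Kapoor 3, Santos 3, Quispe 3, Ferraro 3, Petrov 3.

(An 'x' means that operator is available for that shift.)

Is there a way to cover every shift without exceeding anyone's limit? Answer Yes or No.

Yes

One valid schedule: Tue-AM→Farahani, Tue-PM→Quispe+Ferraro, Wed-AM→Rivera, Wed-PM→Farahani+Santos, Thu-AM→Santos+Quispe, Thu-PM→Kapoor, Fri-AM→Kapoor, Fri-PM→Kapoor, Sat-AM→Rivera, Sat-PM→Santos, Sun-AM→Rivera.
Loads: Rivera 3/3, Farahani 2/2, Kapoor 3/3, Santos 3/3, Quispe 2/3, Ferraro 1/3, Petrov 0/3 — all within limits.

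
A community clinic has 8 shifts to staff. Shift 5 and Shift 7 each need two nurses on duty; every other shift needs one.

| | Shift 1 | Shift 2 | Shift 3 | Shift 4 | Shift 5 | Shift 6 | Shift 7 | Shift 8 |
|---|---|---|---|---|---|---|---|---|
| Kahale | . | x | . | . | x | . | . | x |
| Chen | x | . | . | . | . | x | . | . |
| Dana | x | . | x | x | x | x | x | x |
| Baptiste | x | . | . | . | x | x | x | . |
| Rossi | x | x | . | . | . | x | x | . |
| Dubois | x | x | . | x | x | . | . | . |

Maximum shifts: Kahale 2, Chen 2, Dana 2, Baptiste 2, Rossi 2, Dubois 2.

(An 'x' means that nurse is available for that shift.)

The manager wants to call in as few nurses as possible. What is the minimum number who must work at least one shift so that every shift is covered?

5

10 slots to fill and no one can take more than 2, so at least ⌈10/2⌉ = 5 nurses are needed.
Kahale, Chen, Dana, Baptiste, and Rossi alone can cover everything: Shift 1→Chen, Shift 2→Rossi, Shift 3→Dana, Shift 4→Dana, Shift 5→Kahale+Baptiste, Shift 6→Chen, Shift 7→Baptiste+Rossi, Shift 8→Kahale.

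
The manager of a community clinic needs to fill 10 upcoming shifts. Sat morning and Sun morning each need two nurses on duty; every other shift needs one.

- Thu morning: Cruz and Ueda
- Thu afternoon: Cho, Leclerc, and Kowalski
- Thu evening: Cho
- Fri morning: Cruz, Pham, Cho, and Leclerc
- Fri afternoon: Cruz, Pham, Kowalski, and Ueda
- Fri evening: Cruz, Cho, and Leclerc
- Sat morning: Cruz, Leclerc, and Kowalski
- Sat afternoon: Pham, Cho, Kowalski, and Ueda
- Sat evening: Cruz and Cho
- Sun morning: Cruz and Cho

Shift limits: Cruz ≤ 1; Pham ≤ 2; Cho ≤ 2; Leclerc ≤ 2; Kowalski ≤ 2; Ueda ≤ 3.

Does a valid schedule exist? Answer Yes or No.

Total capacity is 12 and 12 slots are needed, so capacity alone doesn't rule it out.
Shifts {Thu evening, Sat evening, Sun morning} need 4 worker-slots in total, but the nurses available for any of those shifts (Cruz and Cho) can supply at most 3 among them. So no valid schedule exists.

No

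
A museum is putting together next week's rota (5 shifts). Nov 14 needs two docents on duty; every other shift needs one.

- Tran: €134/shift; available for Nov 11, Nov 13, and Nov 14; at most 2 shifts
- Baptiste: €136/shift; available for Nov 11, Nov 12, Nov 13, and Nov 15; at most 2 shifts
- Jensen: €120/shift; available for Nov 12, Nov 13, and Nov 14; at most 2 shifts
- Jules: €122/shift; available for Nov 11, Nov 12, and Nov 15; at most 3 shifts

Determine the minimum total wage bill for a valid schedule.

Nov 14 can only be covered by Tran and Jensen, so that assignment is forced.
Picking the cheapest available docent for each shift independently would cost €738, but that ignores the shift limits.
An optimal schedule: Nov 11→Jules, Nov 12→Jules, Nov 13→Jensen, Nov 14→Jensen+Tran, Nov 15→Jules.
Total: 122 + 122 + 120 + 120 + 134 + 122 = €740.

€740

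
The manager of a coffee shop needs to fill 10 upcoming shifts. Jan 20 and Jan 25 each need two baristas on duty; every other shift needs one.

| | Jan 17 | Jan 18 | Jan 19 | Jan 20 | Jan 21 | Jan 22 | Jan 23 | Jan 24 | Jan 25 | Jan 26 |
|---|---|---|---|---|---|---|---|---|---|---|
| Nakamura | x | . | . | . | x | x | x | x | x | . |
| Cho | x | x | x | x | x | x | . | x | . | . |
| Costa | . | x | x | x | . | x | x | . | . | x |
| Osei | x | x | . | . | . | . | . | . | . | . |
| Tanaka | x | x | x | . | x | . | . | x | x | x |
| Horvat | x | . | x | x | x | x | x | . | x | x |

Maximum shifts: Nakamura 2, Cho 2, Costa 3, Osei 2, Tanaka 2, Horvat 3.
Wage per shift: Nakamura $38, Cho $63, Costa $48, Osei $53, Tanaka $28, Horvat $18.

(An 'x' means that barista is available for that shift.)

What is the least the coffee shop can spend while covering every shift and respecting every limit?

Picking the cheapest available barista for each shift independently would cost $276, but that ignores the shift limits.
An optimal schedule: Jan 17→Osei, Jan 18→Osei, Jan 19→Costa, Jan 20→Horvat+Costa, Jan 21→Nakamura, Jan 22→Nakamura, Jan 23→Horvat, Jan 24→Tanaka, Jan 25→Horvat+Tanaka, Jan 26→Costa.
Total: 53 + 53 + 48 + 18 + 48 + 38 + 38 + 18 + 28 + 18 + 28 + 48 = $436.

$436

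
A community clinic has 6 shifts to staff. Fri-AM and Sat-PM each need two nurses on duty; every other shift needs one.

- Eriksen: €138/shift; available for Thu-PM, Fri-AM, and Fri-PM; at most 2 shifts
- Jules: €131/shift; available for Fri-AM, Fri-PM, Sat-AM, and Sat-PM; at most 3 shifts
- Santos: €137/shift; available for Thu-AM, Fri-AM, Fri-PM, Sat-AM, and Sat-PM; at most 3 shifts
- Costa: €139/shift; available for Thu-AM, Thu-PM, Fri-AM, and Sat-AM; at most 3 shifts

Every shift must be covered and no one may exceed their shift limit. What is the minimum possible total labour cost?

Sat-PM can only be covered by Jules and Santos, so that assignment is forced.
Picking the cheapest available nurse for each shift independently would cost €1073, but that ignores the shift limits.
An optimal schedule: Thu-AM→Santos, Thu-PM→Eriksen, Fri-AM→Jules+Santos, Fri-PM→Eriksen, Sat-AM→Jules, Sat-PM→Jules+Santos.
Total: 137 + 138 + 131 + 137 + 138 + 131 + 131 + 137 = €1080.

€1080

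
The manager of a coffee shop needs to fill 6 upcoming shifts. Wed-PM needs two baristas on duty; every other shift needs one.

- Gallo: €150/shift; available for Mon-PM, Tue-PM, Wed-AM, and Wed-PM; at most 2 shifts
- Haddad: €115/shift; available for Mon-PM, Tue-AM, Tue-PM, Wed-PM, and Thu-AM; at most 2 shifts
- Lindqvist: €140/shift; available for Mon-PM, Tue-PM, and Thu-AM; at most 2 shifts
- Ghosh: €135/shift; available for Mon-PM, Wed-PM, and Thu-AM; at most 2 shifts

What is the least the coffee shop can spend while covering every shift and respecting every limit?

€930

Tue-AM can only be covered by Haddad, so that assignment is forced.
Wed-AM can only be covered by Gallo, so that assignment is forced.
Picking the cheapest available barista for each shift independently would cost €860, but that ignores the shift limits.
An optimal schedule: Mon-PM→Lindqvist, Tue-AM→Haddad, Tue-PM→Lindqvist, Wed-AM→Gallo, Wed-PM→Haddad+Ghosh, Thu-AM→Ghosh.
Total: 140 + 115 + 140 + 150 + 115 + 135 + 135 = €930.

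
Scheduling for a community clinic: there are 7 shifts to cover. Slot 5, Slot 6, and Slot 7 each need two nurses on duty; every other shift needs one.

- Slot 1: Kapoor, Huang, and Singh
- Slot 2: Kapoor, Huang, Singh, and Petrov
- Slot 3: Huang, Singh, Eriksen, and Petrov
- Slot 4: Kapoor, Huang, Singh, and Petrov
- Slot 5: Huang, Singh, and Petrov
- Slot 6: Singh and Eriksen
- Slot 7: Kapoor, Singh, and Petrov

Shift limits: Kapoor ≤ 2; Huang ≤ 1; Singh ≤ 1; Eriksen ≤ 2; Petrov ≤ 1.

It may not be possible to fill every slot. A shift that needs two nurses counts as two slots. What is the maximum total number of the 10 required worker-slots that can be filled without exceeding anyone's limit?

7

Total capacity across all nurses is 2+1+1+2+1 = 7, and 10 slots are needed, so at most 7 can be filled.
An assignment achieving 7: Slot 1→Kapoor, Slot 3→Eriksen, Slot 5→Huang+Petrov, Slot 6→Singh+Eriksen, Slot 7→Kapoor.
Loads: Kapoor 2/2, Huang 1/1, Singh 1/1, Eriksen 2/2, Petrov 1/1.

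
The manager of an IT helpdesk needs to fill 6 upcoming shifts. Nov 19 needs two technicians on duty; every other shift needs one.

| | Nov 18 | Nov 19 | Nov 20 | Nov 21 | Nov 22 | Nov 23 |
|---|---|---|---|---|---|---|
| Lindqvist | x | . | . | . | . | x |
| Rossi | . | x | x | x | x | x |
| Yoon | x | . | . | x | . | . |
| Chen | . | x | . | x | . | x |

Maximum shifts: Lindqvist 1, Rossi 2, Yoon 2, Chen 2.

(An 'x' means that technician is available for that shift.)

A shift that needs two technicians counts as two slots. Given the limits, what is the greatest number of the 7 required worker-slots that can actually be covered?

6

Total capacity across all technicians is 1+2+2+2 = 7, and 7 slots are needed, so at most 7 can be filled.
Shifts {Nov 19, Nov 20, Nov 22} need 4 slots but only Rossi and Chen are available for them, supplying at most 3 — so at least 1 slot must go unfilled.
An assignment achieving 6: Nov 18→Lindqvist, Nov 19→Chen, Nov 20→Rossi, Nov 21→Yoon, Nov 22→Rossi, Nov 23→Chen.
Loads: Lindqvist 1/1, Rossi 2/2, Yoon 1/2, Chen 2/2.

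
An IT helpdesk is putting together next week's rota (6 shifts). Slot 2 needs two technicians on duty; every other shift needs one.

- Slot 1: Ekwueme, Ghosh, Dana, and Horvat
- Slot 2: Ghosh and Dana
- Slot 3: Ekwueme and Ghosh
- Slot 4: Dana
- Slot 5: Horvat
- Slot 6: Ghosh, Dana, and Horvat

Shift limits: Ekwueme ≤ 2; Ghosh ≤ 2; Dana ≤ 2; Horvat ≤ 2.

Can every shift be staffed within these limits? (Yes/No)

Slot 2 can only be covered by Ghosh and Dana, so that assignment is forced.
Slot 4 can only be covered by Dana, so that assignment is forced.
Slot 5 can only be covered by Horvat, so that assignment is forced.
One valid schedule: Slot 1→Ekwueme, Slot 2→Ghosh+Dana, Slot 3→Ekwueme, Slot 4→Dana, Slot 5→Horvat, Slot 6→Ghosh.
Loads: Ekwueme 2/2, Ghosh 2/2, Dana 2/2, Horvat 1/2 — all within limits.

Yes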